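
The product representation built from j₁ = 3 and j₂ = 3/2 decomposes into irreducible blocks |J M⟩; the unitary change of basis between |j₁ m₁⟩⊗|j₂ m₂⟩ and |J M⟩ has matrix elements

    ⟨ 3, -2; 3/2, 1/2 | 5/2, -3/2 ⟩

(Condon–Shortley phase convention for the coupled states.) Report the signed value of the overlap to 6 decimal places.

√[6·2!4!1!/8! · 1!5!2!1!1!4!] = √(288/7)
  +(−1)^1/∏(1,1,4,1,0,0)! = -1/24  (running -1/24)
  +(−1)^2/∏(2,0,3,0,1,1)! = 1/12  (running 1/24)
⟨..|..⟩ = √(288/7)·(1/24) = +0.267261

+0.267261  (= +√(1/14))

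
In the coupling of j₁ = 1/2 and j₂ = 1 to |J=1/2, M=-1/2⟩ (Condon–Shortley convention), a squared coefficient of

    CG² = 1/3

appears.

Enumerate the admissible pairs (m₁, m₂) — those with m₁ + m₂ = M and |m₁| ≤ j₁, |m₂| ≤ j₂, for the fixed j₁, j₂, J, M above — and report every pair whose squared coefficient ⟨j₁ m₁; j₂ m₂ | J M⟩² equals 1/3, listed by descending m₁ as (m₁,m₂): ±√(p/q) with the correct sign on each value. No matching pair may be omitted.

Admissible pairs with m₁+m₂ = M = -1/2: (-1/2,0), (1/2,-1)
  (m₁,m₂)=(1/2,-1): CG² = 2/3, CG = +√(2/3)
  (m₁,m₂)=(-1/2,0): CG² = 1/3, CG = −√(1/3)   ← matches the target
Pairs with CG² = 1/3: (-1/2,0): −√(1/3)

(-1/2,0): −√(1/3)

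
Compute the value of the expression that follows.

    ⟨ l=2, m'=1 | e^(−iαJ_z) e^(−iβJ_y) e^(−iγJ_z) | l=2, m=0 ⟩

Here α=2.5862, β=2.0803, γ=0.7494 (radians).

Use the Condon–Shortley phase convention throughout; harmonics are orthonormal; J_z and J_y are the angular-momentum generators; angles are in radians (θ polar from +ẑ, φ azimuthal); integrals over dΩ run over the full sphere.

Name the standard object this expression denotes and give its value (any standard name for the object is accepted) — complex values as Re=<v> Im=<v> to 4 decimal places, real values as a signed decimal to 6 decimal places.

Wigner D-matrix element, Re=-0.4431 Im=-0.2750

This is a Wigner D-matrix element — the rotation-matrix element ⟨l m'| R(α,β,γ) |l m⟩ in the angular-momentum basis.
First d^2_{1,0}(β=2.0803), then the phase factors e^{-i(1)α} and e^{-i(0)γ}:
c=cos(2.080300/2)=0.506091, s=sin(2.080300/2)=0.862480; N=√[6·1·2·2]=4.898979
The bounds max(0,m−m')=0 and min(l+m,l−m')=1 give 2 terms
  k=0: (−1)^1·4.8990/(2)·0.5061^3·0.8625^1 = -0.273848
  k=1: (−1)^2·4.8990/(2)·0.5061^1·0.8625^3 = +0.795338
d^2_{1,0}(2.0803) = -0.273848 +0.795338 = +0.521489
D = (-0.849693-0.527277i)·(+0.521489)·(+1.000000+0.000000i) = -0.443106-0.274969i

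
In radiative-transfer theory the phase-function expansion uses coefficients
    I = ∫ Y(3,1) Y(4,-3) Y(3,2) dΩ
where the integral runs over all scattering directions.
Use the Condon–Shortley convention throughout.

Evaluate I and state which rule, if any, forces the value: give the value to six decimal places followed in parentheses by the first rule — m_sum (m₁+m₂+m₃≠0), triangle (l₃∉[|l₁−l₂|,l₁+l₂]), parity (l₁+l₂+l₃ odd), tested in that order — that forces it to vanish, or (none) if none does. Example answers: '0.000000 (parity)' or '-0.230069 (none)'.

-0.095955 (none)

Checks pass: Σm=0; 10 even; l₃=3∈[1,7].
(2·3+1)(2·4+1)(2·3+1) = 441
Δ: 4! 2! 4! / 11! → 1/34650
sum: t=1:−1/72 t=2:+1/16 t=3:−1/72 = 5/144
3j²(3 4 3; 0 0 0) = Δ·Π!·Σ² = 2/77  (sign -1)
sum: t=0:+1/288 t=1:−1/144 = -1/288
3j²(3 4 3; 1 -3 2) = Δ·Π!·Σ² = 1/99  (sign +1)
combine: 4πI² = 441·2/77·1/99 = 14/121
take √, sign -1: I = -0.09595473
No selection rule forces the value: the integral is nonzero (none).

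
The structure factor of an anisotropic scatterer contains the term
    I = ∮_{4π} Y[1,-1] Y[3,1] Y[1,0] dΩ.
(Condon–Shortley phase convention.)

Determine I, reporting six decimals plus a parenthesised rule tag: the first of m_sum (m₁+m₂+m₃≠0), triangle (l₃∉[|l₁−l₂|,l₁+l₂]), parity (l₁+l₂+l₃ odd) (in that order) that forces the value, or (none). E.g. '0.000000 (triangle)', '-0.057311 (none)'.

l₃=1 ∉ [2,4] — triangle fails ⇒ I = 0

0.000000 (triangle)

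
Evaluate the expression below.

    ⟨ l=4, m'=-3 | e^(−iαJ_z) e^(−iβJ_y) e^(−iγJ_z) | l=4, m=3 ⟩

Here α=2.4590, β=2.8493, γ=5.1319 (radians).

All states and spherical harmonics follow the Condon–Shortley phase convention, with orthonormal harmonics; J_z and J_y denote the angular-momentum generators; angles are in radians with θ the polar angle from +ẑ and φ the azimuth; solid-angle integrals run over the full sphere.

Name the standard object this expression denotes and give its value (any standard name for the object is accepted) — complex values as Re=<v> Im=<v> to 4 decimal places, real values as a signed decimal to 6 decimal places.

Wigner D-matrix element, Re=0.1277 Im=0.7681

This is a Wigner D-matrix element — the rotation-matrix element ⟨l m'| R(α,β,γ) |l m⟩ in the angular-momentum basis.
D^4_{-3,3}(2.4590,2.8493,5.1319) = e^{-i·-3·2.4590}·d^4_{-3,3}(2.8493)·e^{-i·3·5.1319}. Compute d first:
Half-angle: c=0.145627, s=0.989340. N=√(1·5040·5040·1)=5040.000000
k: max(0,(3)−(-3))=6 … min(4+(3),4−(-3))=7
  k=6: (−1)^0·5040.0000/(720)·0.1456^2·0.9893^6 = +0.139204
  k=7: (−1)^1·5040.0000/(5040)·0.1456^0·0.9893^8 = -0.917832
d^4_{-3,3}(2.8493) = +0.139204 -0.917832 = -0.778628
D = (+0.459100+0.888385i)·(-0.778628)·(-0.951641-0.307213i) = +0.127675+0.768089i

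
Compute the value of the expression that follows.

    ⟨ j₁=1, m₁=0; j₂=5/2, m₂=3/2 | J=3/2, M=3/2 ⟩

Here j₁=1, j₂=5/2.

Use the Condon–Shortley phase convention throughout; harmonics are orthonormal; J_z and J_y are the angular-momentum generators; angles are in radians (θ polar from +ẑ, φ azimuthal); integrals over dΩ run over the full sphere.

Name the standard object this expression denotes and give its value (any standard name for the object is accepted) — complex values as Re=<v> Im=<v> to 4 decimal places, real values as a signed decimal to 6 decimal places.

This is a Clebsch–Gordan (vector-coupling) coefficient.
√[4·2!0!3!/6! · 1!1!4!1!3!0!] = √(48/5)
  +(−1)^1/∏(1,1,0,3,0,0)! = -1/6  (running -1/6)
⟨..|..⟩ = √(48/5)·(-1/6) = -0.516398

Clebsch–Gordan coefficient, −√(4/15) ≈ -0.516398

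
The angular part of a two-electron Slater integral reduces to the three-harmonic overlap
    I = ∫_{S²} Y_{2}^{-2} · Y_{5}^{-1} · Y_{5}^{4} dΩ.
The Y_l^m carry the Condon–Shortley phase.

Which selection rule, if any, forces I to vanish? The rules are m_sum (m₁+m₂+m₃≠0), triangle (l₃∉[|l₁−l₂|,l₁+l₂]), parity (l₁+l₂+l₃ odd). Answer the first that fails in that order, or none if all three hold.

m₁+m₂+m₃ = -2 − 1 + 4 = 1  ✗
triangle: |2−5|=3 ≤ l₃=5 ≤ 2+5=7
parity: l₁+l₂+l₃ = 12 is even

m_sum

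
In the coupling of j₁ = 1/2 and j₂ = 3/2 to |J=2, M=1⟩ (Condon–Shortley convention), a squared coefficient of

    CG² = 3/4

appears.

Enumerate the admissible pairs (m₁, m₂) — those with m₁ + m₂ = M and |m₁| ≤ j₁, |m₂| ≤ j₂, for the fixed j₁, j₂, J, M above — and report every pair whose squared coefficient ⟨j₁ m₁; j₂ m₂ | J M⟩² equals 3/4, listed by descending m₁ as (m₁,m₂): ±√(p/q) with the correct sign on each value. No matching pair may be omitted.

(1/2,1/2): +√(3/4)

Admissible pairs with m₁+m₂ = M = 1: (-1/2,3/2), (1/2,1/2)
  (m₁,m₂)=(1/2,1/2): CG² = 3/4, CG = +√(3/4)   ← matches the target
  (m₁,m₂)=(-1/2,3/2): CG² = 1/4, CG = +√(1/4)
Pairs with CG² = 3/4: (1/2,1/2): +√(3/4)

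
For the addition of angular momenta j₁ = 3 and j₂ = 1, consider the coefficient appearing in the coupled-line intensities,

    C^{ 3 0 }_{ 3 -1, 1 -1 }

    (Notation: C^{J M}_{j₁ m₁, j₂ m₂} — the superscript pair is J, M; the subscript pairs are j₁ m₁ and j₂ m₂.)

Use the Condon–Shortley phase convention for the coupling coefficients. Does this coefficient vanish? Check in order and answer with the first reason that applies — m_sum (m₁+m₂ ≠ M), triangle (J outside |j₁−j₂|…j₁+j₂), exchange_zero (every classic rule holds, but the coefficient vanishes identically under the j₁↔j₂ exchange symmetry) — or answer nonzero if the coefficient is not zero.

m_sum

m-sum: m₁+m₂ = -1+(-1) = -2, M = 0  ✗ ⇒ coefficient is 0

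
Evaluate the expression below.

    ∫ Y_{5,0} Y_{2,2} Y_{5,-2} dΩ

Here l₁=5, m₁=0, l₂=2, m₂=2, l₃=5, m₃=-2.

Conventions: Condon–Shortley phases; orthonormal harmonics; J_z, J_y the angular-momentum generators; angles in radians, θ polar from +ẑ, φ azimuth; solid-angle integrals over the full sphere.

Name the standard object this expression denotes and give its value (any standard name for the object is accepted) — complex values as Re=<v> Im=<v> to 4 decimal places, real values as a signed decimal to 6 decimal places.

This is a Gaunt coefficient — the integral of a triple product of spherical harmonics over the sphere.
Checks pass: Σm=0; 12 even; l₃=5∈[3,7].
(2·5+1)(2·2+1)(2·5+1) = 605
Δ: 2! 8! 2! / 13! → 1/38610
sum: t=0:+1/2880 t=1:−1/576 t=2:+1/2880 = -1/960
3j²(5 2 5; 0 0 0) = Δ·Π!·Σ² = 10/429  (sign +1)
sum: t=2:+1/2880 = 1/2880
3j²(5 2 5; 0 2 -2) = Δ·Π!·Σ² = 14/429  (sign -1)
combine: 4πI² = 605·10/429·14/429 = 700/1521
take √, sign -1: I = -0.19137248

Gaunt coefficient, -0.191372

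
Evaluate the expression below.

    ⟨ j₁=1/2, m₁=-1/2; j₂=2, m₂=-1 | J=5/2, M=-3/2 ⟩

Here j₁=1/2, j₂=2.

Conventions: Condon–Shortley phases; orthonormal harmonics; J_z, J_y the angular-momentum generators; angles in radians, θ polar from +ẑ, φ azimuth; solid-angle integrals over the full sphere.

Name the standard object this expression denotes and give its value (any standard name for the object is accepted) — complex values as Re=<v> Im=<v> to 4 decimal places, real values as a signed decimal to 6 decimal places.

This is a Clebsch–Gordan (vector-coupling) coefficient.
√[6·0!1!4!/6! · 0!1!1!3!1!4!] = √(144/5)
  +(−1)^0/∏(0,0,1,1,0,3)! = 1/6  (running 1/6)
⟨..|..⟩ = √(144/5)·(1/6) = +0.894427

Clebsch–Gordan coefficient, +√(4/5) ≈ +0.894427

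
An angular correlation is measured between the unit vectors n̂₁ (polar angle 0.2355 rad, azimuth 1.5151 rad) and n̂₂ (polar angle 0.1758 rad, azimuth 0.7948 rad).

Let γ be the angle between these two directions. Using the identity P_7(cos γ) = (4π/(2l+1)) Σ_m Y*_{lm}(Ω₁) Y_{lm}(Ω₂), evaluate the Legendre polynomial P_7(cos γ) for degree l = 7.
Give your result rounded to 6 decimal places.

0.692268

Term-by-term m-sum for l=7 (normalisation 4π/15 = 0.837758):
  [-7]  conj(Y_{7,-7})(Ω₁) = -0.000007-0.000017i ; Y_{7,-7}(Ω₂) = +0.000002+0.000002i ; Δ = +0.000000-0.000000i
  [-6]  conj(Y_{7,-6})(Ω₁) = -0.000277+0.000096i ; Y_{7,-6}(Ω₂) = +0.000003+0.000053i ; Δ = -0.000000-0.000000i
  [-5]  conj(Y_{7,-5})(Ω₁) = +0.000788+0.002755i ; Y_{7,-5}(Ω₂) = -0.000469+0.000515i ; Δ = -0.000002-0.000001i
  [-4]  conj(Y_{7,-4})(Ω₁) = +0.019168-0.004343i ; Y_{7,-4}(Ω₂) = -0.006487+0.000244i ; Δ = -0.000123+0.000033i
  [-3]  conj(Y_{7,-3})(Ω₁) = -0.015998-0.094853i ; Y_{7,-3}(Ω₂) = -0.031575-0.029842i ; Δ = -0.002325+0.003472i
  [-2]  conj(Y_{7,-2})(Ω₁) = -0.319730+0.035764i ; Y_{7,-2}(Ω₂) = -0.003788-0.201407i ; Δ = +0.008414+0.064261i
  [-1]  conj(Y_{7,-1})(Ω₁) = +0.035475+0.636280i ; Y_{7,-1}(Ω₂) = +0.403085-0.410737i ; Δ = +0.275643+0.241904i
  [+0]  conj(Y_{7,0})(Ω₁) = +0.393868-0.000000i ; Y_{7,0}(Ω₂) = +0.668040+0.000000i ; Δ = +0.263120+0.000000i
  [+1]  conj(Y_{7,1})(Ω₁) = -0.035475+0.636280i ; Y_{7,1}(Ω₂) = -0.403085-0.410737i ; Δ = +0.275643-0.241904i
  [+2]  conj(Y_{7,2})(Ω₁) = -0.319730-0.035764i ; Y_{7,2}(Ω₂) = -0.003788+0.201407i ; Δ = +0.008414-0.064261i
  [+3]  conj(Y_{7,3})(Ω₁) = +0.015998-0.094853i ; Y_{7,3}(Ω₂) = +0.031575-0.029842i ; Δ = -0.002325-0.003472i
  [+4]  conj(Y_{7,4})(Ω₁) = +0.019168+0.004343i ; Y_{7,4}(Ω₂) = -0.006487-0.000244i ; Δ = -0.000123-0.000033i
  [+5]  conj(Y_{7,5})(Ω₁) = -0.000788+0.002755i ; Y_{7,5}(Ω₂) = +0.000469+0.000515i ; Δ = -0.000002+0.000001i
  [+6]  conj(Y_{7,6})(Ω₁) = -0.000277-0.000096i ; Y_{7,6}(Ω₂) = +0.000003-0.000053i ; Δ = -0.000000+0.000000i
  [+7]  conj(Y_{7,7})(Ω₁) = +0.000007-0.000017i ; Y_{7,7}(Ω₂) = -0.000002+0.000002i ; Δ = +0.000000+0.000000i
Accumulated sum +0.826333+0.000000i; after 4π/(2l+1) scaling, +0.692268+0.000000i ⇒ P_7 = 0.692268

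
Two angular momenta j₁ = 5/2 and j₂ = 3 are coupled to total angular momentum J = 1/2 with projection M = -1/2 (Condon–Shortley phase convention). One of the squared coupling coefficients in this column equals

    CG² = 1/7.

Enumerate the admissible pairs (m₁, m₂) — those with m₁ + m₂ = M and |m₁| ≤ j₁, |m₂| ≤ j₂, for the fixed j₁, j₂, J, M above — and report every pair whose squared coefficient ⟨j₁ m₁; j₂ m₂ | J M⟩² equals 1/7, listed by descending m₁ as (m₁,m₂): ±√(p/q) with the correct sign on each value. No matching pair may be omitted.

(-1/2,0): −√(1/7)

Admissible pairs with m₁+m₂ = M = -1/2: (-5/2,2), (-3/2,1), (-1/2,0), (1/2,-1), (3/2,-2), (5/2,-3)
  (m₁,m₂)=(5/2,-3): CG² = 2/7, CG = +√(2/7)
  (m₁,m₂)=(3/2,-2): CG² = 5/21, CG = −√(5/21)
  (m₁,m₂)=(1/2,-1): CG² = 4/21, CG = +√(4/21)
  (m₁,m₂)=(-1/2,0): CG² = 1/7, CG = −√(1/7)   ← matches the target
  (m₁,m₂)=(-3/2,1): CG² = 2/21, CG = +√(2/21)
  (m₁,m₂)=(-5/2,2): CG² = 1/21, CG = −√(1/21)
Pairs with CG² = 1/7: (-1/2,0): −√(1/7)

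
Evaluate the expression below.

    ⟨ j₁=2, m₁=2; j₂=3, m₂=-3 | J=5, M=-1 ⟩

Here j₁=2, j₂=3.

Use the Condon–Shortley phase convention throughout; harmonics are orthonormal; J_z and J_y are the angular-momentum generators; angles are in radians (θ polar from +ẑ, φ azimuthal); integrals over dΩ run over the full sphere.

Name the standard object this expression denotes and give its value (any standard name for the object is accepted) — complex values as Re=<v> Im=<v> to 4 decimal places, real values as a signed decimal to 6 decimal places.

Clebsch–Gordan coefficient, +√(1/210) ≈ +0.069007

This is a Clebsch–Gordan (vector-coupling) coefficient.
j₁+j₂−J=0  J+j₁−j₂=4  J−j₁+j₂=6  j₁+j₂+J+1=11
(j₁±m₁, j₂±m₂, J±M) = (4,0,0,6,4,6)
P² = 9953280/7
sum k=0..0:
  [0] +1/17280 = 1/17280
S = 1/17280
C² = P²·S² = 1/210 ; C = +0.069007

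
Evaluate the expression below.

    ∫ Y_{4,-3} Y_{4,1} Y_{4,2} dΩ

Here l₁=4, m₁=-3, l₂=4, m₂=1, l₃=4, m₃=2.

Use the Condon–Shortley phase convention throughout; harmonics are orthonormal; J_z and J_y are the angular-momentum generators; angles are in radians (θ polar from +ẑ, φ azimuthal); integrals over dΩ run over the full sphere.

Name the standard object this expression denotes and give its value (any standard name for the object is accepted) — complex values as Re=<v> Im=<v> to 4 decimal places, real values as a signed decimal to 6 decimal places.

This is a Gaunt coefficient — the integral of a triple product of spherical harmonics over the sphere.
Rules hold: Σm=0, L=12 even, 0≤4≤8.
N = 9·9·9 = 729
Δ = 4!·4!·4!/13! = 1/450450
Racah Σ t=0..4: t=0:+1/13824 t=1:−1/216 t=2:+1/64 t=3:−1/216 t=4:+1/13824 = 5/768
⇒ 3j(4 4 4; 0 0 0)² = 18/1001, sgn +1
Racah Σ t=3..4: t=3:−1/576 t=4:+1/864 = -1/1728
⇒ 3j(4 4 4; -3 1 2)² = 5/1287, sgn -1
4πI² = N·(3j₀)²·(3jₘ)² = 7290/143143
I = -1·√(0.0509281/4π) = -0.06366105

Gaunt coefficient, -0.063661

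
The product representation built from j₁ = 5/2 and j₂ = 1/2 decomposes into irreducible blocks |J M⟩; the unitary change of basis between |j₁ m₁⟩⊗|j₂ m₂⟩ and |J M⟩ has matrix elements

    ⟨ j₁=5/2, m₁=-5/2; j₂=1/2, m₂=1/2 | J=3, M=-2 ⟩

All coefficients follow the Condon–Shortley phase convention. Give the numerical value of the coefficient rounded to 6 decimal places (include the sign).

+0.408248

√[7·0!5!1!/7! · 0!5!1!0!1!5!] = √(2400)
  +(−1)^0/∏(0,0,5,1,0,0)! = 1/120  (running 1/120)
⟨..|..⟩ = √(2400)·(1/120) = +0.408248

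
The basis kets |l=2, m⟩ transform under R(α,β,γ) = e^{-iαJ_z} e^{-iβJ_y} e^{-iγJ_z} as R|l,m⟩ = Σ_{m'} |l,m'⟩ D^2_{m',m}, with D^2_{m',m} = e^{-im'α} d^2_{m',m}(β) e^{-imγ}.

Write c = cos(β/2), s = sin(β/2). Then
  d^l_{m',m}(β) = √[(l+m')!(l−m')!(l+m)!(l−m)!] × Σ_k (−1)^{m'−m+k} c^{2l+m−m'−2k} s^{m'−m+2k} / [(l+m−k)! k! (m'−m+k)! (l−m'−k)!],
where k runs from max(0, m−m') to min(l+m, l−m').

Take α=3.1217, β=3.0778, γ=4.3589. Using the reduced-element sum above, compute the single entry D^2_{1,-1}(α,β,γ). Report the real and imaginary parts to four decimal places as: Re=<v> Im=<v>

D^2_{1,-1}(3.1217,3.0778,4.3589) = e^{-i·1·3.1217}·d^2_{1,-1}(3.0778)·e^{-i·-1·4.3589}. Compute d first:
Half-angle: c=0.031891, s=0.999491. N=√(6·1·1·6)=6.000000
The bounds max(0,m−m')=0 and min(l+m,l−m')=1 give 2 terms
  k=0: (−1)^2·6.0000/(2)·0.0319^2·0.9995^2 = +0.003048
  k=1: (−1)^3·6.0000/(6)·0.0319^0·0.9995^4 = -0.997967
d^2_{1,-1}(3.0778) = +0.003048 -0.997967 = -0.994919
D = (-0.999802-0.019891i)·(-0.994919)·(-0.346173-0.938171i) = -0.325779-0.940070i

Re=-0.3258 Im=-0.9401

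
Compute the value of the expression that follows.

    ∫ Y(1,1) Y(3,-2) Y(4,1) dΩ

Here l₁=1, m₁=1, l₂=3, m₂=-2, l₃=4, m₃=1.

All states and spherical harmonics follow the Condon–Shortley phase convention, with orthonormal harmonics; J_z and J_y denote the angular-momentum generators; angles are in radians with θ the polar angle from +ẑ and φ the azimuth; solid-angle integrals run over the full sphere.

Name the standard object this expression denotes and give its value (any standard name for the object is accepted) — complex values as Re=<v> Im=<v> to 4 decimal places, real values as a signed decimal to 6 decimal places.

This is a Gaunt coefficient — the integral of a triple product of spherical harmonics over the sphere.
Rules hold: Σm=0, L=8 even, 2≤4≤4.
N = 3·7·9 = 189
Δ = 0!·2!·6!/9! = 1/252
Racah Σ t=0..0: t=0:+1/36 = 1/36
⇒ 3j(1 3 4; 0 0 0)² = 4/63, sgn +1
Racah Σ t=0..0: t=0:+1/240 = 1/240
⇒ 3j(1 3 4; 1 -2 1)² = 1/84, sgn -1
4πI² = N·(3j₀)²·(3jₘ)² = 1/7
I = -1·√(0.142857/4π) = -0.10662181

Gaunt coefficient, -0.106622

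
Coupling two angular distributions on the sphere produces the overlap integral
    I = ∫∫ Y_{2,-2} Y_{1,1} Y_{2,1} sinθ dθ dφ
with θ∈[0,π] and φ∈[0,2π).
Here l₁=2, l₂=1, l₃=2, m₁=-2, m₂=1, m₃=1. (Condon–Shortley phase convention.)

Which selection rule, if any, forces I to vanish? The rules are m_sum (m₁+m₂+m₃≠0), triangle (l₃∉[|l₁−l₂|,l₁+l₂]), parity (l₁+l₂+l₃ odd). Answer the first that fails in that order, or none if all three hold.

parity

azimuthal sum: -2 + 1 + 1 = 0  ✓
1 ≤ 2 ≤ 3 (triangle on l)  ✓
L = 2 + 1 + 2 = 5 (odd)  ✗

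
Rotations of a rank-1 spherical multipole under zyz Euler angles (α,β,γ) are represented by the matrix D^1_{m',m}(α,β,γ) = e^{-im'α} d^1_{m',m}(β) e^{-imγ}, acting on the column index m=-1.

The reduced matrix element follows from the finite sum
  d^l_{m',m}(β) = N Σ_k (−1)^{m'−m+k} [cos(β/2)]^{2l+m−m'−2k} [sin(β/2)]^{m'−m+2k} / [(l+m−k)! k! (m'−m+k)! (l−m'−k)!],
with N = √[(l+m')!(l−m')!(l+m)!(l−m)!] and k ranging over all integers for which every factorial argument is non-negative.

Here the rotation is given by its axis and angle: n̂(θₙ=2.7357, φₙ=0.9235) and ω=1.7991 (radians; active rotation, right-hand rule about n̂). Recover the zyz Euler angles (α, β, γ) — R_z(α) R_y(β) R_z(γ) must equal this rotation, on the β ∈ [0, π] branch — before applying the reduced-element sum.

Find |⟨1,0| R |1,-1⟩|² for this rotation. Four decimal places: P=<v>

P=0.1729

Axis–angle → zyz. n̂ = (sinθₙcosφₙ, sinθₙsinφₙ, cosθₙ) = (+0.238101, +0.314970, -0.918750), ω = 1.7991.
R = I cosω + sinω [n̂]ₓ + (1−cosω) n̂n̂ᵀ gives
  R = [-0.156803, +0.986878, +0.038532; -0.802943, -0.104667, -0.586795; -0.575062, -0.122950, +0.808818]
β = atan2(√(R₁₃²+R₂₃²), R₃₃) = 0.628656; α = atan2(R₂₃, R₁₃) mod 2π = 4.777960; γ = atan2(R₃₂, −R₃₁) mod 2π = 6.072553
Split into d^1_{0,-1}(β=0.6287) × two z-phases.
c=cos(0.628656/2)=0.951004, s=sin(0.628656/2)=0.309178; N=√[1·1·1·2]=1.414214
Admissible k: 0..0 (factorial args all ≥0)
  k=0: (−1)^1·1.4142/(1)·0.9510^1·0.3092^1 = -0.415820
d^1_{0,-1}(0.6287) = -0.415820
|D^1_{0,-1}|² = |d^1_{0,-1}(β)|² = (-0.415820)² = 0.172906 (the z-rotation phases have unit modulus)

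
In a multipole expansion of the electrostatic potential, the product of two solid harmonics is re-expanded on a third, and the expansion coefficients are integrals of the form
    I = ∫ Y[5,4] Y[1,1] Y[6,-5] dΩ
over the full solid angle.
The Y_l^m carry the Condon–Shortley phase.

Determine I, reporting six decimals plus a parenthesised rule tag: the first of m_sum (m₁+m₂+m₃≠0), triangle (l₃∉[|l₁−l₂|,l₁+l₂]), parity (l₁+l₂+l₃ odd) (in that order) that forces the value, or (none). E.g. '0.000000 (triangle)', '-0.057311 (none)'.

m-sum 0 ✓  L=12 even ✓  4≤6≤6 ✓
Π(2lᵢ+1) = 11×3×13 = 429
triangle coeff Δ(5,1,6) = 1/858
Σ_t [0,0]: t=0:+1/14400 = 1/14400
(3j)²=6/143 [(5 1 6; 0 0 0)], sign=+1
Σ_t [0,0]: t=0:+1/725760 = 1/725760
(3j)²=5/78 [(5 1 6; 4 1 -5)], sign=-1
⇒ 4πI² = 15/13
I = (-1)√(15/13/(4π)) = -0.30301841
No selection rule forces the value: the integral is nonzero (none).

-0.303018 (none)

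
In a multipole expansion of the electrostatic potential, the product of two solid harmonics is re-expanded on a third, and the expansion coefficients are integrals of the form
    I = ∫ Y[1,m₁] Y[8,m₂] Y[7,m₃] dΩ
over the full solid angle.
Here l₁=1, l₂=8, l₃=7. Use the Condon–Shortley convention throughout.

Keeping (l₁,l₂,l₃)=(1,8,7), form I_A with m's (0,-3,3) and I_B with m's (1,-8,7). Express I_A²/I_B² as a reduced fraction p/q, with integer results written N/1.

11/24

Shared (l₁,l₂,l₃)=(1,8,7): N and (l;000)² cancel in I_A²/I_B².
A: Δ = 2!·0!·14!/17! = 1/2040; Racah Σ t=1..1: t=1:−1/87091200 = -1/87091200; ⇒ 3j(1 8 7; 0 -3 3)² = 11/408, sgn -1
B: Δ = 2!·0!·14!/17! = 1/2040; Racah Σ t=0..0: t=0:+1/174356582400 = 1/174356582400; ⇒ 3j(1 8 7; 1 -8 7)² = 1/17, sgn +1
I_A²/I_B² = (11/408)/(1/17) = 11/24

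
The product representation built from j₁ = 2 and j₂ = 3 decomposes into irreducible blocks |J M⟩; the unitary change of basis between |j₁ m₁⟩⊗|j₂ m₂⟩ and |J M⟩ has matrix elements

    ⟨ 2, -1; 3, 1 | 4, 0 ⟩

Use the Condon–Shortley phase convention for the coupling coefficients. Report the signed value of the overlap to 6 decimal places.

−√(5/14) = -0.597614

j₁+j₂−J=1  J+j₁−j₂=3  J−j₁+j₂=5  j₁+j₂+J+1=10
(j₁±m₁, j₂±m₂, J±M) = (1,3,4,2,4,4)
P² = 10368/35
sum k=0..1:
  [0] +1/144 = 1/144
  [1] −1/24 = -1/24
S = -5/144
C² = P²·S² = 5/14 ; C = -0.597614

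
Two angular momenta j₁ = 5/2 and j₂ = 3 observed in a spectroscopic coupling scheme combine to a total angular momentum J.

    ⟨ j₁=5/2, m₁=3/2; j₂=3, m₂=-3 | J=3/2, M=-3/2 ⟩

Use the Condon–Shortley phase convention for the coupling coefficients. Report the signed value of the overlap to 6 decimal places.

+√(3/14) = +0.462910

j₁+j₂−J=4  J+j₁−j₂=1  J−j₁+j₂=2  j₁+j₂+J+1=8
(j₁±m₁, j₂±m₂, J±M) = (4,1,0,6,0,3)
P² = 3456/7
sum k=0..0:
  [0] +1/48 = 1/48
S = 1/48
C² = P²·S² = 3/14 ; C = +0.462910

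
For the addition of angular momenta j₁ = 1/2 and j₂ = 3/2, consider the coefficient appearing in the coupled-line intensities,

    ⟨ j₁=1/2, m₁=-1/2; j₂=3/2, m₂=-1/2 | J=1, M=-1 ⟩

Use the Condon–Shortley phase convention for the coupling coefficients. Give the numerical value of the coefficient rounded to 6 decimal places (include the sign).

-0.500000

triangle: 1!×0!×2!/4! = 2/24
(j±m)!: 0!×1!×1!×2!×0!×2! = 4
prefactor² = (2J+1)×Δ×N² = 1
  k=1: −1/(1!×0!×0!×0!×0!×2!) = -1/2
Σ = -1/2  ⇒  CG² = 1×(-1/2)² = 1/4
CG = −√(1/4) = -0.500000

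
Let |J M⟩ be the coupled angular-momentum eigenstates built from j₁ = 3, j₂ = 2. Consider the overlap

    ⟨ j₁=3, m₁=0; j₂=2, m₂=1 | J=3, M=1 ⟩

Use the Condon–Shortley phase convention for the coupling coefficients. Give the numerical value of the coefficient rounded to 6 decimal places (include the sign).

triangle: 2!·4!·2!/9! = 96/362880
(j±m)!: 3!·3!·3!·1!·4!·2! = 10368
prefactor² = (2J+1)·Δ·N² = 96/5
  k=1: −1/(1!·1!·2!·2!·2!·0!) = -1/8
  k=2: +1/(2!·0!·1!·1!·3!·1!) = 1/12
Σ = -1/24  ⇒  CG² = 96/5·(-1/24)² = 1/30
CG = −√(1/30) = -0.182574

-0.182574  (= −√(1/30))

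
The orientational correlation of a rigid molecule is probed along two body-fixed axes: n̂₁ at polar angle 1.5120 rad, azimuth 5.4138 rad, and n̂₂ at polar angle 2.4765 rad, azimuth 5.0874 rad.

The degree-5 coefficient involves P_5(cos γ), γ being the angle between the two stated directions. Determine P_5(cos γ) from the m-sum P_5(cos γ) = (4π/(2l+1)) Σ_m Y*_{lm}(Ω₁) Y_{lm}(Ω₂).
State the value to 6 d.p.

Addition theorem: P_5(cos γ) = (4π/11) Σ_m Y*_{lm}(Ω₁) Y_{lm}(Ω₂), m = −5…5:
  m=-5: (-0.164444, 0.429748) × (0.039638, -0.012447) = (-0.001169, 0.019081)  (running Σ = (-0.001169, 0.019081))
  m=-4: (-0.080864, 0.028236) × (-0.011842, 0.167095) = (-0.003761, -0.013846)  (running Σ = (-0.004930, 0.005235))
  m=-3: (0.287129, 0.169562) × (-0.335444, -0.160289) = (-0.069137, -0.102902)  (running Σ = (-0.074067, -0.097667))
  m=-2: (0.016420, 0.096835) × (0.318631, -0.296849) = (0.033977, 0.025980)  (running Σ = (-0.040089, -0.071687))
  m=-1: (0.196397, -0.232504) × (0.027667, 0.070286) = (0.021776, 0.007371)  (running Σ = (-0.018314, -0.064316))
  m=0: (0.101428, -0.000000) × (0.385548, 0.000000) = (0.039106, 0.000000)  (running Σ = (0.020792, -0.064316))
  m=1: (-0.196397, -0.232504) × (-0.027667, 0.070286) = (0.021776, -0.007371)  (running Σ = (0.042568, -0.071687))
  m=2: (0.016420, -0.096835) × (0.318631, 0.296849) = (0.033977, -0.025980)  (running Σ = (0.076545, -0.097667))
  m=3: (-0.287129, 0.169562) × (0.335444, -0.160289) = (-0.069137, 0.102902)  (running Σ = (0.007408, 0.005235))
  m=4: (-0.080864, -0.028236) × (-0.011842, -0.167095) = (-0.003761, 0.013846)  (running Σ = (0.003647, 0.019081))
  m=5: (0.164444, 0.429748) × (-0.039638, -0.012447) = (-0.001169, -0.019081)  (running Σ = (0.002478, -0.000000))
Σ over m = (0.002478, -0.000000); ×(4π/11) → (0.002831, -0.000000). Real part: 0.002831

0.002831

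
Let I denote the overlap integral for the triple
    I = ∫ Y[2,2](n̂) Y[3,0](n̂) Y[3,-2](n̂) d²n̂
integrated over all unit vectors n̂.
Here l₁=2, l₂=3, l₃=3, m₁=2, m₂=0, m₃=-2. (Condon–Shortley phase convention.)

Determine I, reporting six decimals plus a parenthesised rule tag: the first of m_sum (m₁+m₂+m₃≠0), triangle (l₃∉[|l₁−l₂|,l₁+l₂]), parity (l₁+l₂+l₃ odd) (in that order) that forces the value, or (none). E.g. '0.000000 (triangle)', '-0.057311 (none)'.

Checks pass: Σm=0; 8 even; l₃=3∈[1,5].
(2·2+1)(2·3+1)(2·3+1) = 245
Δ: 2! 2! 4! / 9! → 1/3780
sum: t=0:+1/24 t=1:−1/4 t=2:+1/24 = -1/6
3j²(2 3 3; 0 0 0) = Δ·Π!·Σ² = 4/105  (sign +1)
sum: t=0:+1/24 = 1/24
3j²(2 3 3; 2 0 -2) = Δ·Π!·Σ² = 1/21  (sign -1)
combine: 4πI² = 245·4/105·1/21 = 4/9
take √, sign -1: I = -0.18806319
No selection rule forces the value: the integral is nonzero (none).

-0.188063 (none)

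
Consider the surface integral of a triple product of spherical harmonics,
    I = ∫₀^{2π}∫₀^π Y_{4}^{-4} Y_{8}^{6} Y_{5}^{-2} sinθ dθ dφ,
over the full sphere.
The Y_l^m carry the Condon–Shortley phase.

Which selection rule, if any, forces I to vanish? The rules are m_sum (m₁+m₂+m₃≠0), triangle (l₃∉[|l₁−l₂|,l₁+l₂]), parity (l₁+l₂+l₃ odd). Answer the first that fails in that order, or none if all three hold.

parity

Σmᵢ = 0  ✓
l₃∈[|l₁−l₂|,l₁+l₂]=[4,12], have l₃=5  ✓
Σlᵢ = 17 ⇒ odd  ✗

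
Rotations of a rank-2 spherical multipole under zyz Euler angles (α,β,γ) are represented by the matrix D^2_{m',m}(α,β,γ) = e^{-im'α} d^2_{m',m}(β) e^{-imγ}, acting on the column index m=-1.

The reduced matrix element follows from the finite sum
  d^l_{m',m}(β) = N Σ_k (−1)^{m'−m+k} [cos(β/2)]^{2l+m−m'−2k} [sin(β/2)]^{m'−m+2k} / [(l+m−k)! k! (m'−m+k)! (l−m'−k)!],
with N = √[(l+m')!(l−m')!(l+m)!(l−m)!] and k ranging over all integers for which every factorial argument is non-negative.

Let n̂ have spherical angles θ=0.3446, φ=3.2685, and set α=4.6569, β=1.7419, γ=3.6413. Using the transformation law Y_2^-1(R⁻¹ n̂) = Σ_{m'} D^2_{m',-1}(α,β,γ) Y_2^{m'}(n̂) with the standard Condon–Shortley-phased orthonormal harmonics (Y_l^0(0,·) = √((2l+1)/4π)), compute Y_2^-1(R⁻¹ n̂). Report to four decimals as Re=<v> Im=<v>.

Need the full column D^2_{m',-1} for m'=−2..2 at α=4.6569, β=1.7419, γ=3.6413.
cos(β/2)=0.644100, sin(β/2)=0.764941
d^2_{-2,-1}: single k=1 term ⇒ +0.408807;  D = +0.378306+0.154943i
d^2_{-1,-1}: k∈[0..1] ⇒ +0.172113 -0.728256 = -0.556143;  D = +0.239004-0.502168i
d^2_{0,-1}: k∈[0..1] ⇒ -0.500684 +0.706176 = +0.205492;  D = -0.180365-0.098465i
d^2_{1,-1}: k∈[0..1] ⇒ +0.728256 -0.342383 = +0.385873;  D = +0.203398-0.327914i
d^2_{2,-1}: single k=0 term ⇒ -0.576591;  D = -0.472375-0.330634i
Y_2^{m'}(θ=0.3446,φ=3.2685) and Σ D·Y over m':
  (+0.3783+0.1549i)·(+0.0427-0.0111i)  (+0.2390-0.5022i)·(-0.2437+0.0311i)  (-0.1804-0.0985i)·(+0.5228+0.0000i)  (+0.2034-0.3279i)·(+0.2437+0.0311i)  (-0.4724-0.3306i)·(+0.0427+0.0111i)
Y_2^-1(R⁻¹ n̂) = -0.075803-0.012177i

Re=-0.0758 Im=-0.0122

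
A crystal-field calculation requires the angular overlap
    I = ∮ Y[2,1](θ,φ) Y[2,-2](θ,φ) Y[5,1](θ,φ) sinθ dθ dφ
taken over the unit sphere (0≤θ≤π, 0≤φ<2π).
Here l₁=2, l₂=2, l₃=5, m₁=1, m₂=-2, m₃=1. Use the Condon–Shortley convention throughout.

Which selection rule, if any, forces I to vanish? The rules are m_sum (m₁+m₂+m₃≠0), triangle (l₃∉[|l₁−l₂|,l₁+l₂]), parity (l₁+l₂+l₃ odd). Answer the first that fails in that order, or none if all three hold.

m₁+m₂+m₃ = 1 − 2 + 1 = 0  ✓
triangle: need |l₁−l₂| ≤ l₃ ≤ l₁+l₂ = [0,4]; l₃=5 is outside  ✗
parity: l₁+l₂+l₃ = 9 is odd

triangle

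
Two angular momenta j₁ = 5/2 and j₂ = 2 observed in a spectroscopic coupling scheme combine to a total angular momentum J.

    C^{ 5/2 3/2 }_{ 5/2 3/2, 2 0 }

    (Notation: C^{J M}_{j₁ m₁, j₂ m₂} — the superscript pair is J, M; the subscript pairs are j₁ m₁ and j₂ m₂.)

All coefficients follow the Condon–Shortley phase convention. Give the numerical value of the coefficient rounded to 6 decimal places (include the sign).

√[6·2!3!2!/8! · 4!1!2!2!4!1!] = √(288/35)
  +(−1)^0/∏(0,2,1,2,2,0)! = 1/8  (running 1/8)
  +(−1)^1/∏(1,1,0,1,3,1)! = -1/6  (running -1/24)
⟨..|..⟩ = √(288/35)·(-1/24) = -0.119523

−√(1/70) = -0.119523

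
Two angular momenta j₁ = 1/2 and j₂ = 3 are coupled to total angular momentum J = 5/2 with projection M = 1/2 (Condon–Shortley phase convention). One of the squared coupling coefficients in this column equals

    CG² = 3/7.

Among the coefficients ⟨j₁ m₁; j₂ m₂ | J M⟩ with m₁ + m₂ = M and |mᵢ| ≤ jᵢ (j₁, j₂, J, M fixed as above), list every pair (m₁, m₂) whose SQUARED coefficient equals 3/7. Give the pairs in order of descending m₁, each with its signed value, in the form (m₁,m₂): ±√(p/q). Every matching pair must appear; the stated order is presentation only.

Admissible pairs with m₁+m₂ = M = 1/2: (-1/2,1), (1/2,0)
  (m₁,m₂)=(1/2,0): CG² = 3/7, CG = +√(3/7)   ← matches the target
  (m₁,m₂)=(-1/2,1): CG² = 4/7, CG = −√(4/7)
Pairs with CG² = 3/7: (1/2,0): +√(3/7)

(1/2,0): +√(3/7)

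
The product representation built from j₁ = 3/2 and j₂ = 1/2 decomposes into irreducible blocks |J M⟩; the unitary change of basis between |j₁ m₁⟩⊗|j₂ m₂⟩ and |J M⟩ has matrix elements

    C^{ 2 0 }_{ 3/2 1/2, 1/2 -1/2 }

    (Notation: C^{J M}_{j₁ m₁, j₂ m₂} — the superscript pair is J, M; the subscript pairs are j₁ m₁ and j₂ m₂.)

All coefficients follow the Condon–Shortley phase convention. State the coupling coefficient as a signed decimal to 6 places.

j₁+j₂−J=0  J+j₁−j₂=3  J−j₁+j₂=1  j₁+j₂+J+1=5
(j₁±m₁, j₂±m₂, J±M) = (2,1,0,1,2,2)
P² = 2
sum k=0..0:
  [0] +1/2 = 1/2
S = 1/2
C² = P²·S² = 1/2 ; C = +0.707107

+√(1/2) ≈ +0.707107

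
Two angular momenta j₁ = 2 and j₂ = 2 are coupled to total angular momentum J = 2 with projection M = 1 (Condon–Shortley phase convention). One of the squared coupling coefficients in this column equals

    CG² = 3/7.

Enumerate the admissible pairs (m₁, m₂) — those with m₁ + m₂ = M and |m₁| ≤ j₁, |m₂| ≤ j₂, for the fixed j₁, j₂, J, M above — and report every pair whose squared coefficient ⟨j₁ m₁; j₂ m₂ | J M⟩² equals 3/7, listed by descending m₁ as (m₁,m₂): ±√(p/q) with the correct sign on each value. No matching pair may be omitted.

Admissible pairs with m₁+m₂ = M = 1: (-1,2), (0,1), (1,0), (2,-1)
  (m₁,m₂)=(2,-1): CG² = 3/7, CG = +√(3/7)   ← matches the target
  (m₁,m₂)=(1,0): CG² = 1/14, CG = −√(1/14)
  (m₁,m₂)=(0,1): CG² = 1/14, CG = −√(1/14)
  (m₁,m₂)=(-1,2): CG² = 3/7, CG = +√(3/7)   ← matches the target
Pairs with CG² = 3/7: (2,-1): +√(3/7); (-1,2): +√(3/7)

(2,-1): +√(3/7); (-1,2): +√(3/7)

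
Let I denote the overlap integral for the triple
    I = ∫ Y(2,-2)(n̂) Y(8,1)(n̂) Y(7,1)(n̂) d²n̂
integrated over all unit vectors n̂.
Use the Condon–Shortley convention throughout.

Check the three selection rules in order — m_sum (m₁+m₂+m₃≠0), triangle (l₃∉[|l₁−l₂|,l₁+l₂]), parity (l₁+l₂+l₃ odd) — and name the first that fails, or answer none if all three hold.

parity

Σmᵢ = 0  ✓
l₃∈[|l₁−l₂|,l₁+l₂]=[6,10], have l₃=7  ✓
Σlᵢ = 17 ⇒ odd  ✗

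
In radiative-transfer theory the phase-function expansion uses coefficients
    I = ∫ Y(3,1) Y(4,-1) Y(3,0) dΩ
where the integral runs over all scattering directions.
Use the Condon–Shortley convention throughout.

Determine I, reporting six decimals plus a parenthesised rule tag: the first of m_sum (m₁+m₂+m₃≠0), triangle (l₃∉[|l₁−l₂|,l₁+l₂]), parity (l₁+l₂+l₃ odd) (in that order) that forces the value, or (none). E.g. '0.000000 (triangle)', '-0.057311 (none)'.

-0.099323 (none)

m-sum 0 ✓  L=10 even ✓  1≤3≤7 ✓
Π(2lᵢ+1) = 7×9×7 = 441
triangle coeff Δ(3,4,3) = 1/34650
Σ_t [1,3]: t=1:−1/72 t=2:+1/16 t=3:−1/72 = 5/144
(3j)²=2/77 [(3 4 3; 0 0 0)], sign=-1
Σ_t [0,2]: t=0:+1/288 t=1:−1/24 t=2:+1/48 = -5/288
(3j)²=5/462 [(3 4 3; 1 -1 0)], sign=+1
⇒ 4πI² = 15/121
I = (-1)√(15/121/(4π)) = -0.09932258
No selection rule forces the value: the integral is nonzero (none).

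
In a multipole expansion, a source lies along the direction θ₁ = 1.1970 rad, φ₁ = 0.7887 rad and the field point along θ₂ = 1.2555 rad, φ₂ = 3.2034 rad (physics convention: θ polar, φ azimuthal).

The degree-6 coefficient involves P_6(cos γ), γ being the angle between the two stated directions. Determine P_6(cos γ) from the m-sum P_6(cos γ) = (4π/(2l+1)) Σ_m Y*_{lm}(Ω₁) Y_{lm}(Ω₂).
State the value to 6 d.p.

Term-by-term m-sum for l=6 (normalisation 4π/13 = 0.966644):
  m=-6: (+0.006230-0.314405i) × (+0.332447-0.129267i) = -0.038571-0.105328i  (running Σ = -0.038571-0.105328i)
  m=-5: (-0.297105-0.307080i) × (-0.383940+0.122579i) = +0.151712+0.081482i  (running Σ = +0.113141-0.023847i)
  m=-4: (-0.125055-0.001652i) × (+0.016326-0.004121i) = -0.002048+0.000488i  (running Σ = +0.111092-0.023358i)
  m=-3: (+0.210118-0.205996i) × (+0.331336-0.062151i) = +0.056817-0.081313i  (running Σ = +0.167909-0.104671i)
  m=-2: (+0.001516-0.229581i) × (-0.124374+0.015453i) = +0.003359+0.028577i  (running Σ = +0.171268-0.076094i)
  m=-1: (+0.156598+0.157636i) × (-0.293399+0.018157i) = -0.048808-0.043407i  (running Σ = +0.122460-0.119501i)
  m=0: (+0.250949-0.000000i) × (+0.151900+0.000000i) = +0.038119+0.000000i  (running Σ = +0.160580-0.119501i)
  m=1: (-0.156598+0.157636i) × (+0.293399+0.018157i) = -0.048808+0.043407i  (running Σ = +0.111771-0.076094i)
  m=2: (+0.001516+0.229581i) × (-0.124374-0.015453i) = +0.003359-0.028577i  (running Σ = +0.115131-0.104671i)
  m=3: (-0.210118-0.205996i) × (-0.331336-0.062151i) = +0.056817+0.081313i  (running Σ = +0.171948-0.023358i)
  m=4: (-0.125055+0.001652i) × (+0.016326+0.004121i) = -0.002048-0.000488i  (running Σ = +0.169899-0.023847i)
  m=5: (+0.297105-0.307080i) × (+0.383940+0.122579i) = +0.151712-0.081482i  (running Σ = +0.321611-0.105328i)
  m=6: (+0.006230+0.314405i) × (+0.332447+0.129267i) = -0.038571+0.105328i  (running Σ = +0.283040+0.000000i)
Accumulated sum +0.283040+0.000000i; after 4π/(2l+1) scaling, +0.273599+0.000000i ⇒ P_6 = 0.273599

0.273599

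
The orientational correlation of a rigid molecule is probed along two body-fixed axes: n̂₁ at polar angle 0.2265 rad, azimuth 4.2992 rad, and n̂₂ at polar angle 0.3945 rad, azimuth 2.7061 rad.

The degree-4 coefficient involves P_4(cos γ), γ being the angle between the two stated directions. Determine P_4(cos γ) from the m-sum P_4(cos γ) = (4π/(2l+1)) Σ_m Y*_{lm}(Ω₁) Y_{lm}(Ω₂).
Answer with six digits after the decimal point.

0.194119

Term-by-term m-sum for l=4 (normalisation 4π/9 = 1.396263):
  m=-4: (-0.000092, -0.001122) × (-0.001645, 0.009516) = (0.000011, 0.000001)  (running Σ = (0.000011, 0.000001))
  m=-3: (0.013063, 0.004492) × (-0.017140, -0.063329) = (0.000061, -0.000904)  (running Σ = (0.000071, -0.000903))
  m=-2: (-0.064547, 0.070067) × (0.158055, 0.187722) = (-0.023355, -0.001043)  (running Σ = (-0.023284, -0.001946))
  m=-1: (-0.151603, -0.345787) × (-0.451402, -0.210031) = (-0.004192, 0.187930)  (running Σ = (-0.027476, 0.185985))
  m=0: (0.642306, -0.000000) × (0.302004, 0.000000) = (0.193979, 0.000000)  (running Σ = (0.166503, 0.185985))
  m=1: (0.151603, -0.345787) × (0.451402, -0.210031) = (-0.004192, -0.187930)  (running Σ = (0.162311, -0.001946))
  m=2: (-0.064547, -0.070067) × (0.158055, -0.187722) = (-0.023355, 0.001043)  (running Σ = (0.138956, -0.000903))
  m=3: (-0.013063, 0.004492) × (0.017140, -0.063329) = (0.000061, 0.000904)  (running Σ = (0.139017, 0.000001))
  m=4: (-0.000092, 0.001122) × (-0.001645, -0.009516) = (0.000011, -0.000001)  (running Σ = (0.139027, -0.000000))
Accumulated sum (0.139027, -0.000000); after 4π/(2l+1) scaling, (0.194119, -0.000000) ⇒ P_4 = 0.194119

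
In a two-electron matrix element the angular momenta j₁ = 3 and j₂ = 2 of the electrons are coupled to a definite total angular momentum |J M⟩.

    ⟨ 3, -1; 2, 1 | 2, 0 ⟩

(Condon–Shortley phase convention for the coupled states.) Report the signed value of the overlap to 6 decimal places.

+√(1/7) ≈ +0.377964

triangle: 3!·3!·1!/8! = 36/40320
(j±m)!: 2!·4!·3!·1!·2!·2! = 1152
prefactor² = (2J+1)·Δ·N² = 36/7
  k=2: +1/(2!·1!·2!·1!·1!·0!) = 1/4
  k=3: −1/(3!·0!·1!·0!·2!·1!) = -1/12
Σ = 1/6  ⇒  CG² = 36/7·(1/6)² = 1/7
CG = +√(1/7) = +0.377964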